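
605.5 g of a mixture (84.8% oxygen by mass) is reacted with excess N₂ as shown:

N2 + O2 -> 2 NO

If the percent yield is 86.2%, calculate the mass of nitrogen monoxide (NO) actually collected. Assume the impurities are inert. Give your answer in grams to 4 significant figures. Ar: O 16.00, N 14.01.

830.2 g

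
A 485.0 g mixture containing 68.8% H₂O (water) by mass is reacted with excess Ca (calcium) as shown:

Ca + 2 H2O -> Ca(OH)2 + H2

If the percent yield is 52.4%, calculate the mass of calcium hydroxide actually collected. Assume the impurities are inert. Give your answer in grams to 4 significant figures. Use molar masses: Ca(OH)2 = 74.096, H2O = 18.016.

Pure H2O available = 485.0 g × 0.688 = 333.68 g.
n(H2O) = 333.68 g / 18.016 g/mol = 18.521 mol.
From the equation the H2O:Ca(OH)2 mole ratio is 2:1, so n(Ca(OH)2) = 18.521 × 1/2 = 9.2607 mol.
Mass of Ca(OH)2 = 9.2607 mol × 74.096 g/mol = 686.18 g.
Actual mass collected = 686.18 g × 0.524 = 359.56 g.

359.6 g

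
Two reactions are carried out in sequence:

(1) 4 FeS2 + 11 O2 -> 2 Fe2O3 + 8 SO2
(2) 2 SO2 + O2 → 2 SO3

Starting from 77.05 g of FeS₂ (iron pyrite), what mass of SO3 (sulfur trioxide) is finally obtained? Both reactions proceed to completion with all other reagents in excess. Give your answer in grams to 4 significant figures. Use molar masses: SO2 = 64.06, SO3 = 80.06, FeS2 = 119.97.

102.8 g

n(FeS2) = 77.050 / 119.97 = 0.64224 mol.
Step 1 gives a 4:8 ratio of FeS2 to SO2, so n(SO2) = 1.2845 mol.
In step 2 the SO2:SO3 ratio is 2:2, so n(SO3) = 1.2845 mol.
Mass of SO3 = 1.2845 × 80.06 = 102.84 g.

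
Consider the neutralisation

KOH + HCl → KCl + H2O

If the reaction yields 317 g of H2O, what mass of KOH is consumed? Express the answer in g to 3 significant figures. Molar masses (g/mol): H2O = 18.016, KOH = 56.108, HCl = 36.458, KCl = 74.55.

987 g

n(H2O) = 317.0 g / 18.016 g/mol = 17.60 mol.
From the equation the H2O:KOH mole ratio is 1:1, so n(KOH) = 17.60 × 1/1 = 17.60 mol.
Mass of KOH = 17.60 mol × 56.108 g/mol = 987.2 g.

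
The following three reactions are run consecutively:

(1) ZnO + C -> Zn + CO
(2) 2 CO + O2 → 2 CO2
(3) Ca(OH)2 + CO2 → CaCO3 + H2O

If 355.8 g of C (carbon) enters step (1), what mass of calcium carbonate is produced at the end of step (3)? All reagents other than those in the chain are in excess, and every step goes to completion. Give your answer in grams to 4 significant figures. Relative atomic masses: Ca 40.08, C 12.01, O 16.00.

M(C) = 12.01 g/mol.
M(CaCO3) = 40.08 + 12.01 + 3(16.00) = 100.09 g/mol.
n(C) = 355.8 / 12.01 = 29.625 mol.
Reaction (1): C→CO ratio 1:1 ⇒ n(CO) = 29.625 mol.
Reaction (2): CO→CO2 ratio 2:2 ⇒ n(CO2) = 29.625 mol.
Reaction (3): CO2→CaCO3 ratio 1:1 ⇒ n(CaCO3) = 29.625 mol.
Mass of CaCO3 = 29.625 × 100.09 = 2965.2 g.

2965 g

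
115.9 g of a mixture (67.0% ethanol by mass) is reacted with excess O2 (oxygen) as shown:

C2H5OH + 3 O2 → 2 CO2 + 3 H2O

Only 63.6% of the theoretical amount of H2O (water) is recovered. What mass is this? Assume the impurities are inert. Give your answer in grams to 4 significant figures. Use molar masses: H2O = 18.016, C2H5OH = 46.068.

57.94 g

Pure C2H5OH available = 115.9 g × 0.670 = 77.653 g.
n(C2H5OH) = 77.653 g / 46.068 g/mol = 1.6856 mol.
From the equation the C2H5OH:H2O mole ratio is 1:3, so n(H2O) = 1.6856 × 3/1 = 5.0569 mol.
Mass of H2O = 5.0569 mol × 18.016 g/mol = 91.104 g.
Actual mass collected = 91.104 g × 0.636 = 57.942 g.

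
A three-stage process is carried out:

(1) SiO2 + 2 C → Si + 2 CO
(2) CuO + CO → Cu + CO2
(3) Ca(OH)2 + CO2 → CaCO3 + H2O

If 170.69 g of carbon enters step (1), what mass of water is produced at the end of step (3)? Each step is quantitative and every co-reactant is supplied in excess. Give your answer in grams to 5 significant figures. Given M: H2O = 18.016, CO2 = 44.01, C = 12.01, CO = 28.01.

256.05 g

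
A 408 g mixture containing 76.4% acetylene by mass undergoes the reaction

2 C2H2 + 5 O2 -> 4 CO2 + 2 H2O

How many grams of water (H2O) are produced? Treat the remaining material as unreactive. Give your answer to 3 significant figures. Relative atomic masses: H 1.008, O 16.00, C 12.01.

216 g

Mass of pure C2H2 = 408 g × 0.764 = 311.7 g.
M(C2H2) = 2(12.01) + 2(1.008) = 26.036 g/mol.
M(H2O) = 2(1.008) + 16.00 = 18.016 g/mol.
n(C2H2) = 311.7 g / 26.036 g/mol = 11.97 mol.
From the equation the C2H2:H2O mole ratio is 2:2, so n(H2O) = 11.97 × 2/2 = 11.97 mol.
Mass of H2O = 11.97 mol × 18.016 g/mol = 215.7 g.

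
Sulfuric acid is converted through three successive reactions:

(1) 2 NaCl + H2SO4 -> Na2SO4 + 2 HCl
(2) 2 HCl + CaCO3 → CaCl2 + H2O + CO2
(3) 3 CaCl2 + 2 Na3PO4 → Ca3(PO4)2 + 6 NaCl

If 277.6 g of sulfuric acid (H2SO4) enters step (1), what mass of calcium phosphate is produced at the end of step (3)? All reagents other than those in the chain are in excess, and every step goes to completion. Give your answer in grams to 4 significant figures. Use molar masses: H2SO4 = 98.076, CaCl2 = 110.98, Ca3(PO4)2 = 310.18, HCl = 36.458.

292.7 g

n(H2SO4) = 277.6 / 98.076 = 2.8305 mol.
Reaction (1): H2SO4→HCl ratio 1:2 ⇒ n(HCl) = 5.6609 mol.
Reaction (2): HCl→CaCl2 ratio 2:1 ⇒ n(CaCl2) = 2.8305 mol.
Reaction (3): CaCl2→Ca3(PO4)2 ratio 3:1 ⇒ n(Ca3(PO4)2) = 0.94349 mol.
Mass of Ca3(PO4)2 = 0.94349 × 310.18 = 292.65 g.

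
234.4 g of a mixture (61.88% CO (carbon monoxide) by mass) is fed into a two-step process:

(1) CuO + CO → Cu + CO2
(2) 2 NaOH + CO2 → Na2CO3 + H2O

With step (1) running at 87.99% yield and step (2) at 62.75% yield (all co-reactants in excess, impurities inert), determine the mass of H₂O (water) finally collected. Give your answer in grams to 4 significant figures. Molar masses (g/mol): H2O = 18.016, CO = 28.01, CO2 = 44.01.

51.51 g

Pure CO = 234.4 × 0.6188 = 145.05 g.
n(CO) = 145.05 / 28.01 = 5.1784 mol.
Step 1 (CO:CO2 = 1:1): theoretical n(CO2) = 5.1784 mol; at 87.99% yield, n(CO2) = 4.5565 mol.
Step 2 (CO2:H2O = 1:1): theoretical n(H2O) = 4.5565 mol, so theoretical mass = 4.5565 × 18.016 = 82.089 g.
At 62.75% yield, actual mass of H2O = 82.089 × 0.6275 = 51.511 g.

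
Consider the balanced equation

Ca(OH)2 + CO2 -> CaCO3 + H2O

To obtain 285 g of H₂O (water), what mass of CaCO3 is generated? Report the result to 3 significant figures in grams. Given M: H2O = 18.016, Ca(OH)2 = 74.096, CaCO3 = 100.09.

1580 g

n(H2O) = 285.0 g / 18.016 g/mol = 15.82 mol.
From the equation the H2O:CaCO3 mole ratio is 1:1, so n(CaCO3) = 15.82 × 1/1 = 15.82 mol.
Mass of CaCO3 = 15.82 mol × 100.09 g/mol = 1583 g.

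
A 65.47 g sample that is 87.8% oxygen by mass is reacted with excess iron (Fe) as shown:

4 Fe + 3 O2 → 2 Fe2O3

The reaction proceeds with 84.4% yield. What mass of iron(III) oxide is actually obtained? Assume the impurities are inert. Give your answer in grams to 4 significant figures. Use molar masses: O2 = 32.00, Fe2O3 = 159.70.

161.4 g

Pure O2 available = 65.47 g × 0.878 = 57.483 g.
n(O2) = 57.483 g / 32.00 g/mol = 1.7963 mol.
From the equation the O2:Fe2O3 mole ratio is 3:2, so n(Fe2O3) = 1.7963 × 2/3 = 1.1976 mol.
Mass of Fe2O3 = 1.1976 mol × 159.70 g/mol = 191.25 g.
Actual mass collected = 191.25 g × 0.844 = 161.41 g.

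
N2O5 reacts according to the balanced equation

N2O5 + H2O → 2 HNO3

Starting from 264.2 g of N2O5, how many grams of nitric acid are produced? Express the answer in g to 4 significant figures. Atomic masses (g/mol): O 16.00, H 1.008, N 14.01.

M(N2O5) = 2(14.01) + 5(16.00) = 108.02 g/mol.
M(HNO3) = 1.008 + 14.01 + 3(16.00) = 63.018 g/mol.
n(N2O5) = 264.20 g / 108.02 g/mol = 2.4458 mol.
From the equation the N2O5:HNO3 mole ratio is 1:2, so n(HNO3) = 2.4458 × 2/1 = 4.8917 mol.
Mass of HNO3 = 4.8917 mol × 63.018 g/mol = 308.26 g.

308.3 g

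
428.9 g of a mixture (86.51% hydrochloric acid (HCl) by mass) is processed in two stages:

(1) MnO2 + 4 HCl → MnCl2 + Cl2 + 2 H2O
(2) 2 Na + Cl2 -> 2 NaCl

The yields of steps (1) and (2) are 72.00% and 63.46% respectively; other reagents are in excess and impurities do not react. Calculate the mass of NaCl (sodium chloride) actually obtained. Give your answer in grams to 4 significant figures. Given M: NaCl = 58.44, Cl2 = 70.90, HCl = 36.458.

135.9 g

Pure HCl = 428.9 × 0.8651 = 371.04 g.
n(HCl) = 371.04 / 36.458 = 10.177 mol.
Step 1 (HCl:Cl2 = 4:1): theoretical n(Cl2) = 2.5443 mol; at 72.00% yield, n(Cl2) = 1.8319 mol.
Step 2 (Cl2:NaCl = 1:2): theoretical n(NaCl) = 3.6638 mol, so theoretical mass = 3.6638 × 58.44 = 214.11 g.
At 63.46% yield, actual mass of NaCl = 214.11 × 0.6346 = 135.88 g.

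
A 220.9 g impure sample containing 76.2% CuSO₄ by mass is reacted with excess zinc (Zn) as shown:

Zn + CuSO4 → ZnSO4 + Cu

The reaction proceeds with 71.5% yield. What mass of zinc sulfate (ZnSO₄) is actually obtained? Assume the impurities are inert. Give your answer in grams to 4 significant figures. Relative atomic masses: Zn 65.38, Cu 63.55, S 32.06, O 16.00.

121.7 g

Pure CuSO4 available = 220.9 g × 0.762 = 168.33 g.
M(CuSO4) = 63.55 + 32.06 + 4(16.00) = 159.61 g/mol.
M(ZnSO4) = 65.38 + 32.06 + 4(16.00) = 161.44 g/mol.
n(CuSO4) = 168.33 g / 159.61 g/mol = 1.0546 mol.
From the equation the CuSO4:ZnSO4 mole ratio is 1:1, so n(ZnSO4) = 1.0546 × 1/1 = 1.0546 mol.
Mass of ZnSO4 = 1.0546 mol × 161.44 g/mol = 170.26 g.
Actual mass collected = 170.26 g × 0.715 = 121.73 g.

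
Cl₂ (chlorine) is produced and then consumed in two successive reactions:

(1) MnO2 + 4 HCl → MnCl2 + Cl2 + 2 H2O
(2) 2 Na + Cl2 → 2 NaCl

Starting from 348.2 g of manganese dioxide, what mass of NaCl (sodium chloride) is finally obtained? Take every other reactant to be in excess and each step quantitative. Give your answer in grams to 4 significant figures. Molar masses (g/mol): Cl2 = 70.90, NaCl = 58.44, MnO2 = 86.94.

n(MnO2) = 348.20 / 86.94 = 4.0051 mol.
Step 1 gives a 1:1 ratio of MnO2 to Cl2, so n(Cl2) = 4.0051 mol.
In step 2 the Cl2:NaCl ratio is 1:2, so n(NaCl) = 8.0101 mol.
Mass of NaCl = 8.0101 × 58.44 = 468.11 g.

468.1 g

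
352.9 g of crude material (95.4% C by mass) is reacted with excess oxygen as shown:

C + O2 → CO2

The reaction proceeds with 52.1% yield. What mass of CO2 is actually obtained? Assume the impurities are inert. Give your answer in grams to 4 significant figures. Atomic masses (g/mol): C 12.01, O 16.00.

642.8 g

Pure C available = 352.9 g × 0.954 = 336.67 g.
M(C) = 12.01 g/mol.
M(CO2) = 12.01 + 2(16.00) = 44.01 g/mol.
n(C) = 336.67 g / 12.01 g/mol = 28.032 mol.
From the equation the C:CO2 mole ratio is 1:1, so n(CO2) = 28.032 × 1/1 = 28.032 mol.
Mass of CO2 = 28.032 mol × 44.01 g/mol = 1233.7 g.
Actual mass collected = 1233.7 g × 0.521 = 642.76 g.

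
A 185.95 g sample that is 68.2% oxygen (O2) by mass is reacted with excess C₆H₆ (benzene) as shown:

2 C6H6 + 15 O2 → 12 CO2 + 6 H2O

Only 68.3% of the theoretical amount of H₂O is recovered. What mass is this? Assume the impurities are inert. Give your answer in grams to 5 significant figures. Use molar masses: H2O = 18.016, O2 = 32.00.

19.506 g

Pure O2 available = 185.95 g × 0.682 = 126.818 g.
n(O2) = 126.818 g / 32.00 g/mol = 3.96306 mol.
From the equation the O2:H2O mole ratio is 15:6, so n(H2O) = 3.96306 × 6/15 = 1.58522 mol.
Mass of H2O = 1.58522 mol × 18.016 g/mol = 28.5594 g.
Actual mass collected = 28.5594 g × 0.683 = 19.5061 g.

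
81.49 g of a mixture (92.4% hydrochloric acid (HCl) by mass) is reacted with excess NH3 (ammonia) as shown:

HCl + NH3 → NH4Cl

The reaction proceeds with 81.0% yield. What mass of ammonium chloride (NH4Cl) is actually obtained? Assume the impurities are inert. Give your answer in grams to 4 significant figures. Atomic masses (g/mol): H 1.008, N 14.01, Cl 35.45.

Pure HCl available = 81.49 g × 0.924 = 75.297 g.
M(HCl) = 1.008 + 35.45 = 36.458 g/mol.
M(NH4Cl) = 14.01 + 4(1.008) + 35.45 = 53.492 g/mol.
n(HCl) = 75.297 g / 36.458 g/mol = 2.0653 mol.
From the equation the HCl:NH4Cl mole ratio is 1:1, so n(NH4Cl) = 2.0653 × 1/1 = 2.0653 mol.
Mass of NH4Cl = 2.0653 mol × 53.492 g/mol = 110.48 g.
Actual mass collected = 110.48 g × 0.810 = 89.486 g.

89.49 g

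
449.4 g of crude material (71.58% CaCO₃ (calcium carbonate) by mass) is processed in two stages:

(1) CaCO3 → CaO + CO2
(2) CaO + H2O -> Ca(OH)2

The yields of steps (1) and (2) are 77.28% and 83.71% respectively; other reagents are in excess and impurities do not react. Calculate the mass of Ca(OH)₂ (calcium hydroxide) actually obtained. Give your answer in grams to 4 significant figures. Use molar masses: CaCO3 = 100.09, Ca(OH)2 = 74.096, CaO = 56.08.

154.1 g

Pure CaCO3 = 449.4 × 0.7158 = 321.68 g.
n(CaCO3) = 321.68 / 100.09 = 3.2139 mol.
Step 1 (CaCO3:CaO = 1:1): theoretical n(CaO) = 3.2139 mol; at 77.28% yield, n(CaO) = 2.4837 mol.
Step 2 (CaO:Ca(OH)2 = 1:1): theoretical n(Ca(OH)2) = 2.4837 mol, so theoretical mass = 2.4837 × 74.096 = 184.03 g.
At 83.71% yield, actual mass of Ca(OH)2 = 184.03 × 0.8371 = 154.05 g.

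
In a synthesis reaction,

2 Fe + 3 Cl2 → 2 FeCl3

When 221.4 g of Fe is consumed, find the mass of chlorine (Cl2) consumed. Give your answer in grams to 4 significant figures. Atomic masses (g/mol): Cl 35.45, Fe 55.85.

421.6 g

M(Fe) = 55.85 g/mol.
M(Cl2) = 2(35.45) = 70.90 g/mol.
n(Fe) = 221.40 g / 55.85 g/mol = 3.9642 mol.
From the equation the Fe:Cl2 mole ratio is 2:3, so n(Cl2) = 3.9642 × 3/2 = 5.9463 mol.
Mass of Cl2 = 5.9463 mol × 70.90 g/mol = 421.59 g.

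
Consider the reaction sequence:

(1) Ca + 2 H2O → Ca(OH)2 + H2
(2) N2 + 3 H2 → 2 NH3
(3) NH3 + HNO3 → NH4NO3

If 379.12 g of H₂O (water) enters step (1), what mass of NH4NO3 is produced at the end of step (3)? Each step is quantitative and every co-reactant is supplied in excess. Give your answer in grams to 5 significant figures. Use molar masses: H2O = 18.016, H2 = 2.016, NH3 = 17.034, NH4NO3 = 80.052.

n(H2O) = 379.12 / 18.016 = 21.0435 mol.
Reaction (1): H2O→H2 ratio 2:1 ⇒ n(H2) = 10.5218 mol.
Reaction (2): H2→NH3 ratio 3:2 ⇒ n(NH3) = 7.01451 mol.
Reaction (3): NH3→NH4NO3 ratio 1:1 ⇒ n(NH4NO3) = 7.01451 mol.
Mass of NH4NO3 = 7.01451 × 80.052 = 561.525 g.

561.53 g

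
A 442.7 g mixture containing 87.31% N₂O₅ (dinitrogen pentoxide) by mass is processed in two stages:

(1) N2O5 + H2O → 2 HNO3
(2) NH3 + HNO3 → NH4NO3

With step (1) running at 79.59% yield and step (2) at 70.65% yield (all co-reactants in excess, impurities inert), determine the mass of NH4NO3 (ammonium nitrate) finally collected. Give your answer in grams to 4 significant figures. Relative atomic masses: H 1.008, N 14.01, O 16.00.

322.1 g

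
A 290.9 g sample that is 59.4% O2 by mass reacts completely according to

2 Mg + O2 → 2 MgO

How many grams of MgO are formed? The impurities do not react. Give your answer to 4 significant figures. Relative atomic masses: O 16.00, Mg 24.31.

435.3 g

Mass of pure O2 = 290.9 g × 0.594 = 172.79 g.
M(O2) = 2(16.00) = 32.00 g/mol.
M(MgO) = 24.31 + 16.00 = 40.31 g/mol.
n(O2) = 172.79 g / 32.00 g/mol = 5.3998 mol.
From the equation the O2:MgO mole ratio is 1:2, so n(MgO) = 5.3998 × 2/1 = 10.800 mol.
Mass of MgO = 10.800 mol × 40.31 g/mol = 435.33 g.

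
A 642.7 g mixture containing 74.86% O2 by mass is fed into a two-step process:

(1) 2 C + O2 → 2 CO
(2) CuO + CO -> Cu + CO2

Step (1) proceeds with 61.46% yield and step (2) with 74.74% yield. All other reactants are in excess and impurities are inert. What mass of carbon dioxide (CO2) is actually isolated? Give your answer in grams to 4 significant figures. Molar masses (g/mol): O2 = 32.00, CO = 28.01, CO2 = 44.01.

Pure O2 = 642.7 × 0.7486 = 481.13 g.
n(O2) = 481.13 / 32.00 = 15.035 mol.
Step 1 (O2:CO = 1:2): theoretical n(CO) = 30.070 mol; at 61.46% yield, n(CO) = 18.481 mol.
Step 2 (CO:CO2 = 1:1): theoretical n(CO2) = 18.481 mol, so theoretical mass = 18.481 × 44.01 = 813.36 g.
At 74.74% yield, actual mass of CO2 = 813.36 × 0.7474 = 607.90 g.

607.9 g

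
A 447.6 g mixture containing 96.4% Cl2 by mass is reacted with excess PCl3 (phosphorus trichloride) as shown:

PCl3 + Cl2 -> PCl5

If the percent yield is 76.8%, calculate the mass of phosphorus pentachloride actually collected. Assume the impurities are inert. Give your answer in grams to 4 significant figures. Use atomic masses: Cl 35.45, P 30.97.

Pure Cl2 available = 447.6 g × 0.964 = 431.49 g.
M(Cl2) = 2(35.45) = 70.90 g/mol.
M(PCl5) = 30.97 + 5(35.45) = 208.22 g/mol.
n(Cl2) = 431.49 g / 70.90 g/mol = 6.0858 mol.
From the equation the Cl2:PCl5 mole ratio is 1:1, so n(PCl5) = 6.0858 × 1/1 = 6.0858 mol.
Mass of PCl5 = 6.0858 mol × 208.22 g/mol = 1267.2 g.
Actual mass collected = 1267.2 g × 0.768 = 973.21 g.

973.2 g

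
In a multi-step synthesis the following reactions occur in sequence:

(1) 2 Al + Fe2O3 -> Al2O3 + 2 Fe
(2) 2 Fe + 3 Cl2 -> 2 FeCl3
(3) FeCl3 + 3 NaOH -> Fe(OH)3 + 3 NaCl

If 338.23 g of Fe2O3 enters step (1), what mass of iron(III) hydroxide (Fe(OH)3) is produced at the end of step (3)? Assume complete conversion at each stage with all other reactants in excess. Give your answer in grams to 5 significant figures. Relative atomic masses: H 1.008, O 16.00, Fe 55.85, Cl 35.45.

452.70 g

M(Fe2O3) = 2(55.85) + 3(16.00) = 159.70 g/mol.
M(Fe(OH)3) = 55.85 + 3(16.00) + 3(1.008) = 106.874 g/mol.
n(Fe2O3) = 338.23 / 159.70 = 2.11791 mol.
Reaction (1): Fe2O3→Fe ratio 1:2 ⇒ n(Fe) = 4.23582 mol.
Reaction (2): Fe→FeCl3 ratio 2:2 ⇒ n(FeCl3) = 4.23582 mol.
Reaction (3): FeCl3→Fe(OH)3 ratio 1:1 ⇒ n(Fe(OH)3) = 4.23582 mol.
Mass of Fe(OH)3 = 4.23582 × 106.874 = 452.699 g.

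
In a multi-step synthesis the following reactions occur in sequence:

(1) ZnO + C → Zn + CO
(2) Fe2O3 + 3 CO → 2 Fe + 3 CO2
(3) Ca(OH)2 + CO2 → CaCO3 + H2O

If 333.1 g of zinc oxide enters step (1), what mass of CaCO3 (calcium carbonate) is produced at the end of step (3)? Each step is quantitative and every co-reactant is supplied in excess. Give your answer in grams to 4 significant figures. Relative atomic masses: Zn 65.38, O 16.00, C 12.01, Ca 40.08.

409.7 g

M(ZnO) = 65.38 + 16.00 = 81.38 g/mol.
M(CaCO3) = 40.08 + 12.01 + 3(16.00) = 100.09 g/mol.
n(ZnO) = 333.1 / 81.38 = 4.0931 mol.
Reaction (1): ZnO→CO ratio 1:1 ⇒ n(CO) = 4.0931 mol.
Reaction (2): CO→CO2 ratio 3:3 ⇒ n(CO2) = 4.0931 mol.
Reaction (3): CO2→CaCO3 ratio 1:1 ⇒ n(CaCO3) = 4.0931 mol.
Mass of CaCO3 = 4.0931 × 100.09 = 409.68 g.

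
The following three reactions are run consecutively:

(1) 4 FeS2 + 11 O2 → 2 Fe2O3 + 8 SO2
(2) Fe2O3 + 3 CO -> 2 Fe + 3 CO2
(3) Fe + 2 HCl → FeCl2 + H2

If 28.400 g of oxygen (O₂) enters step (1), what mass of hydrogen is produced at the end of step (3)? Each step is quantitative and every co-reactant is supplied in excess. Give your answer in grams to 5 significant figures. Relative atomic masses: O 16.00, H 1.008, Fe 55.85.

0.65062 g

M(O2) = 2(16.00) = 32.00 g/mol.
M(H2) = 2(1.008) = 2.016 g/mol.
n(O2) = 28.400 / 32.00 = 0.887500 mol.
Reaction (1): O2→Fe2O3 ratio 11:2 ⇒ n(Fe2O3) = 0.161364 mol.
Reaction (2): Fe2O3→Fe ratio 1:2 ⇒ n(Fe) = 0.322727 mol.
Reaction (3): Fe→H2 ratio 1:1 ⇒ n(H2) = 0.322727 mol.
Mass of H2 = 0.322727 × 2.016 = 0.650618 g.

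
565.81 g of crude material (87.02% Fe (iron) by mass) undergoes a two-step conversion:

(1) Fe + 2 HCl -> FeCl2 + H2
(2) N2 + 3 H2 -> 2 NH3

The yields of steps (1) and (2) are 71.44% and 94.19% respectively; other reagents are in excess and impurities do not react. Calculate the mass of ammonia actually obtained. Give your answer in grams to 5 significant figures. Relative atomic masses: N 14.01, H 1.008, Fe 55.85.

Pure Fe = 565.81 × 0.8702 = 492.368 g.
M(Fe) = 55.85 g/mol.
M(NH3) = 14.01 + 3(1.008) = 17.034 g/mol.
n(Fe) = 492.368 / 55.85 = 8.81590 mol.
Step 1 (Fe:H2 = 1:1): theoretical n(H2) = 8.81590 mol; at 71.44% yield, n(H2) = 6.29808 mol.
Step 2 (H2:NH3 = 3:2): theoretical n(NH3) = 4.19872 mol, so theoretical mass = 4.19872 × 17.034 = 71.5210 g.
At 94.19% yield, actual mass of NH3 = 71.5210 × 0.9419 = 67.3656 g.

67.366 g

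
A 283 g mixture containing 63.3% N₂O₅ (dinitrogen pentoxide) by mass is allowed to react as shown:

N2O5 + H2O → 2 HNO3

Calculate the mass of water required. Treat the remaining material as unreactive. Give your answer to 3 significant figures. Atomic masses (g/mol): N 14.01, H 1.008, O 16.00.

Mass of pure N2O5 = 283 g × 0.633 = 179.1 g.
M(N2O5) = 2(14.01) + 5(16.00) = 108.02 g/mol.
M(H2O) = 2(1.008) + 16.00 = 18.016 g/mol.
n(N2O5) = 179.1 g / 108.02 g/mol = 1.658 mol.
From the equation the N2O5:H2O mole ratio is 1:1, so n(H2O) = 1.658 × 1/1 = 1.658 mol.
Mass of H2O = 1.658 mol × 18.016 g/mol = 29.88 g.

29.9 g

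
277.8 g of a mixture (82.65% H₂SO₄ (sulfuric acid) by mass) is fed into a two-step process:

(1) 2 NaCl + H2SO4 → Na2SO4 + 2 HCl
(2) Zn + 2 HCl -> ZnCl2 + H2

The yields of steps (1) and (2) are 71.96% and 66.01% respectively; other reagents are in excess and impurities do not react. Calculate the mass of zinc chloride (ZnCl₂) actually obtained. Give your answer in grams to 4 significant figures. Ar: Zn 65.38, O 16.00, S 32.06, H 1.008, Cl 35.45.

151.5 g

Pure H2SO4 = 277.8 × 0.8265 = 229.60 g.
M(H2SO4) = 2(1.008) + 32.06 + 4(16.00) = 98.076 g/mol.
M(ZnCl2) = 65.38 + 2(35.45) = 136.28 g/mol.
n(H2SO4) = 229.60 / 98.076 = 2.3411 mol.
Step 1 (H2SO4:HCl = 1:2): theoretical n(HCl) = 4.6821 mol; at 71.96% yield, n(HCl) = 3.3693 mol.
Step 2 (HCl:ZnCl2 = 2:1): theoretical n(ZnCl2) = 1.6846 mol, so theoretical mass = 1.6846 × 136.28 = 229.58 g.
At 66.01% yield, actual mass of ZnCl2 = 229.58 × 0.6601 = 151.55 g.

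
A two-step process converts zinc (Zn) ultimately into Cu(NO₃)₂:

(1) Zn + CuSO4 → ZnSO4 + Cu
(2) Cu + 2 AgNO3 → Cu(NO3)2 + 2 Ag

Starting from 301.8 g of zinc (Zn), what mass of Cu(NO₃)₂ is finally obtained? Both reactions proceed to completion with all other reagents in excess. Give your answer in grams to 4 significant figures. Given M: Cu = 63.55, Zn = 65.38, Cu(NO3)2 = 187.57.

865.8 g

n(Zn) = 301.80 / 65.38 = 4.6161 mol.
Step 1 gives a 1:1 ratio of Zn to Cu, so n(Cu) = 4.6161 mol.
In step 2 the Cu:Cu(NO3)2 ratio is 1:1, so n(Cu(NO3)2) = 4.6161 mol.
Mass of Cu(NO3)2 = 4.6161 × 187.57 = 865.84 g.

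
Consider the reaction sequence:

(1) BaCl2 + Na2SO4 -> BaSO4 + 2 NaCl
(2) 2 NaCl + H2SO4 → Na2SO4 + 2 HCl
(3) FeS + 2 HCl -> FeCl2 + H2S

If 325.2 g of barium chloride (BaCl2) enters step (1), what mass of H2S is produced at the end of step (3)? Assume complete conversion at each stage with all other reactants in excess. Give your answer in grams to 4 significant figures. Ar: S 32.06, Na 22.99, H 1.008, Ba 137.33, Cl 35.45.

M(BaCl2) = 137.33 + 2(35.45) = 208.23 g/mol.
M(H2S) = 2(1.008) + 32.06 = 34.076 g/mol.
n(BaCl2) = 325.2 / 208.23 = 1.5617 mol.
Reaction (1): BaCl2→NaCl ratio 1:2 ⇒ n(NaCl) = 3.1235 mol.
Reaction (2): NaCl→HCl ratio 2:2 ⇒ n(HCl) = 3.1235 mol.
Reaction (3): HCl→H2S ratio 2:1 ⇒ n(H2S) = 1.5617 mol.
Mass of H2S = 1.5617 × 34.076 = 53.218 g.

53.22 g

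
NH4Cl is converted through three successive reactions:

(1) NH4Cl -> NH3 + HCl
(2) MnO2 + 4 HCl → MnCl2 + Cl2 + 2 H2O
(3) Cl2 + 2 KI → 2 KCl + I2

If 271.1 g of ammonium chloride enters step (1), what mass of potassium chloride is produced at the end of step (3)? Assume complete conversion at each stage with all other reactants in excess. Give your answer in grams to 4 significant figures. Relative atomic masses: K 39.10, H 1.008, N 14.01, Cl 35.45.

188.9 g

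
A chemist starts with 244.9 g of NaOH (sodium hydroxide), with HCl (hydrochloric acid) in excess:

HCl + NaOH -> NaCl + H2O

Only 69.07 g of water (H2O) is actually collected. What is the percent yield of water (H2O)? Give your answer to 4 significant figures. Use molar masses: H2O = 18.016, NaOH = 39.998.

62.62 %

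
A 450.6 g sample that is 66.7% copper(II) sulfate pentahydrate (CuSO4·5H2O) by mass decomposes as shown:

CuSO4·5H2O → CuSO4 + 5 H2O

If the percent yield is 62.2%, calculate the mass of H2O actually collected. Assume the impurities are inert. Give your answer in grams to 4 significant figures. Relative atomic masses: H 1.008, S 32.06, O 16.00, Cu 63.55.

67.44 g

Pure CuSO4·5H2O available = 450.6 g × 0.667 = 300.55 g.
M(CuSO4·5H2O) = 63.55 + 32.06 + 9(16.00) + 10(1.008) = 249.69 g/mol.
M(H2O) = 2(1.008) + 16.00 = 18.016 g/mol.
n(CuSO4·5H2O) = 300.55 g / 249.69 g/mol = 1.2037 mol.
From the equation the CuSO4·5H2O:H2O mole ratio is 1:5, so n(H2O) = 1.2037 × 5/1 = 6.0185 mol.
Mass of H2O = 6.0185 mol × 18.016 g/mol = 108.43 g.
Actual mass collected = 108.43 g × 0.622 = 67.443 g.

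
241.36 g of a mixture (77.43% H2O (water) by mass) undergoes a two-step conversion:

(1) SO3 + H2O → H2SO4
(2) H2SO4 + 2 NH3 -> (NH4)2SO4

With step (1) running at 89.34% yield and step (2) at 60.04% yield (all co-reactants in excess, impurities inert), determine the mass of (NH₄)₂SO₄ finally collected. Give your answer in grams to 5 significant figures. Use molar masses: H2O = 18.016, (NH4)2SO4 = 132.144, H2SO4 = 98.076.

735.28 g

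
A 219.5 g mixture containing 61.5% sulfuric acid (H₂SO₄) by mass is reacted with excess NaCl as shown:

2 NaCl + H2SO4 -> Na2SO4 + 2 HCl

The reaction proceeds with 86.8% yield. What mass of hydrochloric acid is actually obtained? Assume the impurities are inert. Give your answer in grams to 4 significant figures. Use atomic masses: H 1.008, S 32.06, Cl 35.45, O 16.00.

87.11 g

Pure H2SO4 available = 219.5 g × 0.615 = 134.99 g.
M(H2SO4) = 2(1.008) + 32.06 + 4(16.00) = 98.076 g/mol.
M(HCl) = 1.008 + 35.45 = 36.458 g/mol.
n(H2SO4) = 134.99 g / 98.076 g/mol = 1.3764 mol.
From the equation the H2SO4:HCl mole ratio is 1:2, so n(HCl) = 1.3764 × 2/1 = 2.7528 mol.
Mass of HCl = 2.7528 mol × 36.458 g/mol = 100.36 g.
Actual mass collected = 100.36 g × 0.868 = 87.114 g.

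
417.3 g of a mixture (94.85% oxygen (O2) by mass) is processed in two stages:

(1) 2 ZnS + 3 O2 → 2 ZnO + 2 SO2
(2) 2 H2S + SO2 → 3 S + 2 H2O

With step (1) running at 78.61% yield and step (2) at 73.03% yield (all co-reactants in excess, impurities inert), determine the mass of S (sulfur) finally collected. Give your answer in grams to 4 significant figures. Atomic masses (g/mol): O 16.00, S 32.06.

455.3 g

Pure O2 = 417.3 × 0.9485 = 395.81 g.
M(O2) = 2(16.00) = 32.00 g/mol.
M(S) = 32.06 g/mol.
n(O2) = 395.81 / 32.00 = 12.369 mol.
Step 1 (O2:SO2 = 3:2): theoretical n(SO2) = 8.2460 mol; at 78.61% yield, n(SO2) = 6.4822 mol.
Step 2 (SO2:S = 1:3): theoretical n(S) = 19.447 mol, so theoretical mass = 19.447 × 32.06 = 623.46 g.
At 73.03% yield, actual mass of S = 623.46 × 0.7303 = 455.31 g.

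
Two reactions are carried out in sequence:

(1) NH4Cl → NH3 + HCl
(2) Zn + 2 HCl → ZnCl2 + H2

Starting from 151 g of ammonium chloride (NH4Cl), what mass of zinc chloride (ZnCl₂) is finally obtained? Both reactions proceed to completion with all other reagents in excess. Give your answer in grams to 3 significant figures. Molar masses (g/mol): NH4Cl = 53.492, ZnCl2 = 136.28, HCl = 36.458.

192 g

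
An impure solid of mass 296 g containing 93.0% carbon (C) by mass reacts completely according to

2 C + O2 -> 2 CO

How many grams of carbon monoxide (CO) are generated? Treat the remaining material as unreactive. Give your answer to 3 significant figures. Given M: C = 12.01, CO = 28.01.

642 g

Mass of pure C = 296 g × 0.930 = 275.3 g.
n(C) = 275.3 g / 12.01 g/mol = 22.92 mol.
From the equation the C:CO mole ratio is 2:2, so n(CO) = 22.92 × 2/2 = 22.92 mol.
Mass of CO = 22.92 mol × 28.01 g/mol = 642.0 g.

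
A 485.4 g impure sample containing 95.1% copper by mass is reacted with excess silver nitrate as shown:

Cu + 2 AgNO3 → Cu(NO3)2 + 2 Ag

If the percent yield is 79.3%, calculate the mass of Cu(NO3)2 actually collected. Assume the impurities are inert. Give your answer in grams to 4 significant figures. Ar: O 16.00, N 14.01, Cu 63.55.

1080 g

Pure Cu available = 485.4 g × 0.951 = 461.62 g.
M(Cu) = 63.55 g/mol.
M(Cu(NO3)2) = 63.55 + 2(14.01) + 6(16.00) = 187.57 g/mol.
n(Cu) = 461.62 g / 63.55 g/mol = 7.2638 mol.
From the equation the Cu:Cu(NO3)2 mole ratio is 1:1, so n(Cu(NO3)2) = 7.2638 × 1/1 = 7.2638 mol.
Mass of Cu(NO3)2 = 7.2638 mol × 187.57 g/mol = 1362.5 g.
Actual mass collected = 1362.5 g × 0.793 = 1080.4 g.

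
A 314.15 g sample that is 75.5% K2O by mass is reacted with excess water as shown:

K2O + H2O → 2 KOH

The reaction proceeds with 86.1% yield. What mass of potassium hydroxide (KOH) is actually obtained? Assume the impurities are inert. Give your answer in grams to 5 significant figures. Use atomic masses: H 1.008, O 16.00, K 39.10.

243.27 g

Pure K2O available = 314.15 g × 0.755 = 237.183 g.
M(K2O) = 2(39.10) + 16.00 = 94.20 g/mol.
M(KOH) = 39.10 + 16.00 + 1.008 = 56.108 g/mol.
n(K2O) = 237.183 g / 94.20 g/mol = 2.51787 mol.
From the equation the K2O:KOH mole ratio is 1:2, so n(KOH) = 2.51787 × 2/1 = 5.03574 mol.
Mass of KOH = 5.03574 mol × 56.108 g/mol = 282.545 g.
Actual mass collected = 282.545 g × 0.861 = 243.271 g.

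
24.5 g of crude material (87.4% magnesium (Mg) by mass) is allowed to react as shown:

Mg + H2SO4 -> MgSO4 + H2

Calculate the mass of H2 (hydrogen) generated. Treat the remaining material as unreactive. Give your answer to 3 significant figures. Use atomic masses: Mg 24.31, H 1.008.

Mass of pure Mg = 24.5 g × 0.874 = 21.41 g.
M(Mg) = 24.31 g/mol.
M(H2) = 2(1.008) = 2.016 g/mol.
n(Mg) = 21.41 g / 24.31 g/mol = 0.8808 mol.
From the equation the Mg:H2 mole ratio is 1:1, so n(H2) = 0.8808 × 1/1 = 0.8808 mol.
Mass of H2 = 0.8808 mol × 2.016 g/mol = 1.776 g.

1.78 g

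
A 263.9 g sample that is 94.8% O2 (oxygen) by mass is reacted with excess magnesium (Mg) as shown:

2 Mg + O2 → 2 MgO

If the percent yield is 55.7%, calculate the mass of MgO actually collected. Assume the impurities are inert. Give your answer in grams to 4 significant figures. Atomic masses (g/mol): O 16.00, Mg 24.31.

Pure O2 available = 263.9 g × 0.948 = 250.18 g.
M(O2) = 2(16.00) = 32.00 g/mol.
M(MgO) = 24.31 + 16.00 = 40.31 g/mol.
n(O2) = 250.18 g / 32.00 g/mol = 7.8180 mol.
From the equation the O2:MgO mole ratio is 1:2, so n(MgO) = 7.8180 × 2/1 = 15.636 mol.
Mass of MgO = 15.636 mol × 40.31 g/mol = 630.29 g.
Actual mass collected = 630.29 g × 0.557 = 351.07 g.

351.1 g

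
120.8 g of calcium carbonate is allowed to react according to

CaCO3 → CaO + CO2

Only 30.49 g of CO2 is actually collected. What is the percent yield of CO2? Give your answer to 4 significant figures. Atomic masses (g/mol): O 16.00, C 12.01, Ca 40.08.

M(CaCO3) = 40.08 + 12.01 + 3(16.00) = 100.09 g/mol.
M(CO2) = 12.01 + 2(16.00) = 44.01 g/mol.
n(CaCO3) = 120.80 g / 100.09 g/mol = 1.2069 mol.
From the equation the CaCO3:CO2 mole ratio is 1:1, so n(CO2) = 1.2069 × 1/1 = 1.2069 mol.
Mass of CO2 = 1.2069 mol × 44.01 g/mol = 53.116 g.
This is the theoretical yield. Percent yield = 30.49 g / 53.116 g × 100% = 57.402%.

57.40 %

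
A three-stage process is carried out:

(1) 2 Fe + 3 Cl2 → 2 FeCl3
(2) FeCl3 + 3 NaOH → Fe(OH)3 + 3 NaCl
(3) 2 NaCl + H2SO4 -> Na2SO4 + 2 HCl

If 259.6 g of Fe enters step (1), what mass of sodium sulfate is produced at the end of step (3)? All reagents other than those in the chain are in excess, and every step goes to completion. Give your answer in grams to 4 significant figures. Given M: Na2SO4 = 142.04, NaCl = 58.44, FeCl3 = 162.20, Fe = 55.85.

990.3 g

n(Fe) = 259.6 / 55.85 = 4.6482 mol.
Reaction (1): Fe→FeCl3 ratio 2:2 ⇒ n(FeCl3) = 4.6482 mol.
Reaction (2): FeCl3→NaCl ratio 1:3 ⇒ n(NaCl) = 13.944 mol.
Reaction (3): NaCl→Na2SO4 ratio 2:1 ⇒ n(Na2SO4) = 6.9722 mol.
Mass of Na2SO4 = 6.9722 × 142.04 = 990.34 g.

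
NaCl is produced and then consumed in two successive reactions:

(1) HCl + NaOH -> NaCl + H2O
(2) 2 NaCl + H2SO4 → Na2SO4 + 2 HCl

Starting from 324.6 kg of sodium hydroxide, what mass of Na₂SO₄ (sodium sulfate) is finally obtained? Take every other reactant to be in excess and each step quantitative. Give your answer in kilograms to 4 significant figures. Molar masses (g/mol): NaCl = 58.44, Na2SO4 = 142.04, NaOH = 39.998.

576.4 kg

324.6 kg = 324600 g.
n(NaOH) = 324600 / 39.998 = 8115.4 mol.
Step 1 gives a 1:1 ratio of NaOH to NaCl, so n(NaCl) = 8115.4 mol.
In step 2 the NaCl:Na2SO4 ratio is 2:1, so n(Na2SO4) = 4057.7 mol.
Mass of Na2SO4 = 4057.7 × 142.04 = 576360 g = 576.4 kg.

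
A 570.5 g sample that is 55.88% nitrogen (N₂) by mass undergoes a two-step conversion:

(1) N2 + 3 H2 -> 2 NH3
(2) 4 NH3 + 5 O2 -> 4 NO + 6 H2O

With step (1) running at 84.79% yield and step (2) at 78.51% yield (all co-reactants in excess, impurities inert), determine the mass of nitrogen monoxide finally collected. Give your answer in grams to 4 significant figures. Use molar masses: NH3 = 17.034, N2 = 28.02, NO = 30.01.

454.6 g

Pure N2 = 570.5 × 0.5588 = 318.80 g.
n(N2) = 318.80 / 28.02 = 11.377 mol.
Step 1 (N2:NH3 = 1:2): theoretical n(NH3) = 22.755 mol; at 84.79% yield, n(NH3) = 19.294 mol.
Step 2 (NH3:NO = 4:4): theoretical n(NO) = 19.294 mol, so theoretical mass = 19.294 × 30.01 = 579.01 g.
At 78.51% yield, actual mass of NO = 579.01 × 0.7851 = 454.58 g.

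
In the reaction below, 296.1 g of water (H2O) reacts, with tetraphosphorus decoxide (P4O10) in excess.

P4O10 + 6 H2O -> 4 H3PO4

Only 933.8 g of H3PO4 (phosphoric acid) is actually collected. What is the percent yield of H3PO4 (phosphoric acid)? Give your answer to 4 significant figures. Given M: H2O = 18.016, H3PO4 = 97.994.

n(H2O) = 296.10 g / 18.016 g/mol = 16.435 mol.
From the equation the H2O:H3PO4 mole ratio is 6:4, so n(H3PO4) = 16.435 × 4/6 = 10.957 mol.
Mass of H3PO4 = 10.957 mol × 97.994 g/mol = 1073.7 g.
This is the theoretical yield. Percent yield = 933.8 g / 1073.7 g × 100% = 86.969%.

86.97 %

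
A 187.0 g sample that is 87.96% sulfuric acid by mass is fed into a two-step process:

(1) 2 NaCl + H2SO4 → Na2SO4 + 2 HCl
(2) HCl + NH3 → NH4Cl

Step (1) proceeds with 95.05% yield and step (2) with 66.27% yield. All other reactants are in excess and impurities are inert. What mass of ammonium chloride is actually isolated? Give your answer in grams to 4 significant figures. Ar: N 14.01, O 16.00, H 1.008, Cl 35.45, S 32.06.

Pure H2SO4 = 187.0 × 0.8796 = 164.49 g.
M(H2SO4) = 2(1.008) + 32.06 + 4(16.00) = 98.076 g/mol.
M(NH4Cl) = 14.01 + 4(1.008) + 35.45 = 53.492 g/mol.
n(H2SO4) = 164.49 / 98.076 = 1.6771 mol.
Step 1 (H2SO4:HCl = 1:2): theoretical n(HCl) = 3.3542 mol; at 95.05% yield, n(HCl) = 3.1882 mol.
Step 2 (HCl:NH4Cl = 1:1): theoretical n(NH4Cl) = 3.1882 mol, so theoretical mass = 3.1882 × 53.492 = 170.54 g.
At 66.27% yield, actual mass of NH4Cl = 170.54 × 0.6627 = 113.02 g.

113.0 g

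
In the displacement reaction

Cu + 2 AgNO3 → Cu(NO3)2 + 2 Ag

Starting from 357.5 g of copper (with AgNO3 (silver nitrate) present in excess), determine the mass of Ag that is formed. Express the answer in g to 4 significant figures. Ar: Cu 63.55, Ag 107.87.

M(Cu) = 63.55 g/mol.
M(Ag) = 107.87 g/mol.
n(Cu) = 357.50 g / 63.55 g/mol = 5.6255 mol.
From the equation the Cu:Ag mole ratio is 1:2, so n(Ag) = 5.6255 × 2/1 = 11.251 mol.
Mass of Ag = 11.251 mol × 107.87 g/mol = 1213.6 g.

1214 g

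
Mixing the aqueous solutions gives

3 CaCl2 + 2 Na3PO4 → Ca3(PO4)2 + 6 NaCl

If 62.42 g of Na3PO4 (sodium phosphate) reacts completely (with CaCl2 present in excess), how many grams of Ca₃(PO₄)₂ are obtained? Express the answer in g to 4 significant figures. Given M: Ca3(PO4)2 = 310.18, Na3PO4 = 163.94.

n(Na3PO4) = 62.420 g / 163.94 g/mol = 0.38075 mol.
From the equation the Na3PO4:Ca3(PO4)2 mole ratio is 2:1, so n(Ca3(PO4)2) = 0.38075 × 1/2 = 0.19037 mol.
Mass of Ca3(PO4)2 = 0.19037 mol × 310.18 g/mol = 59.050 g.

59.05 g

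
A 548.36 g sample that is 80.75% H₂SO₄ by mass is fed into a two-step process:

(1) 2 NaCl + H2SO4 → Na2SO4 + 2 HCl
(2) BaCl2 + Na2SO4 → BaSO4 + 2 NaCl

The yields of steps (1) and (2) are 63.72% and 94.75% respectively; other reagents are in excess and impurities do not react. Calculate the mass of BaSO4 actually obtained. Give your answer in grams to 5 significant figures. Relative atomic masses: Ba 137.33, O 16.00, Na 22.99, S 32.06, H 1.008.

Pure H2SO4 = 548.36 × 0.8075 = 442.801 g.
M(H2SO4) = 2(1.008) + 32.06 + 4(16.00) = 98.076 g/mol.
M(BaSO4) = 137.33 + 32.06 + 4(16.00) = 233.39 g/mol.
n(H2SO4) = 442.801 / 98.076 = 4.51487 mol.
Step 1 (H2SO4:Na2SO4 = 1:1): theoretical n(Na2SO4) = 4.51487 mol; at 63.72% yield, n(Na2SO4) = 2.87688 mol.
Step 2 (Na2SO4:BaSO4 = 1:1): theoretical n(BaSO4) = 2.87688 mol, so theoretical mass = 2.87688 × 233.39 = 671.434 g.
At 94.75% yield, actual mass of BaSO4 = 671.434 × 0.9475 = 636.184 g.

636.18 g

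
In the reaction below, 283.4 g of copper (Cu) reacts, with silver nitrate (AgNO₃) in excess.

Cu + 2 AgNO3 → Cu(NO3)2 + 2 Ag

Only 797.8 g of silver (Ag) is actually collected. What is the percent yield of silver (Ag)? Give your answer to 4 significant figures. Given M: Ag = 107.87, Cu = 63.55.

n(Cu) = 283.40 g / 63.55 g/mol = 4.4595 mol.
From the equation the Cu:Ag mole ratio is 1:2, so n(Ag) = 4.4595 × 2/1 = 8.9190 mol.
Mass of Ag = 8.9190 mol × 107.87 g/mol = 962.09 g.
This is the theoretical yield. Percent yield = 797.8 g / 962.09 g × 100% = 82.924%.

82.92 %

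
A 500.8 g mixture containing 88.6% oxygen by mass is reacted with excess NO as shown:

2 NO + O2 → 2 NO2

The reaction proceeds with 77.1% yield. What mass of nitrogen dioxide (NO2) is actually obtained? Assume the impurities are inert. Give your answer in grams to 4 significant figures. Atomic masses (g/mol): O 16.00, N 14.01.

983.7 g

Pure O2 available = 500.8 g × 0.886 = 443.71 g.
M(O2) = 2(16.00) = 32.00 g/mol.
M(NO2) = 14.01 + 2(16.00) = 46.01 g/mol.
n(O2) = 443.71 g / 32.00 g/mol = 13.866 mol.
From the equation the O2:NO2 mole ratio is 1:2, so n(NO2) = 13.866 × 2/1 = 27.732 mol.
Mass of NO2 = 27.732 mol × 46.01 g/mol = 1275.9 g.
Actual mass collected = 1275.9 g × 0.771 = 983.75 g.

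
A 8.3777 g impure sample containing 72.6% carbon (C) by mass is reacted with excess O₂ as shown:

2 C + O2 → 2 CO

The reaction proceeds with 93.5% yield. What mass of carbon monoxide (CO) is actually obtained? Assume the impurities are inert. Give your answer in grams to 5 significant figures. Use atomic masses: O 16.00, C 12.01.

Pure C available = 8.3777 g × 0.726 = 6.08221 g.
M(C) = 12.01 g/mol.
M(CO) = 12.01 + 16.00 = 28.01 g/mol.
n(C) = 6.08221 g / 12.01 g/mol = 0.506429 mol.
From the equation the C:CO mole ratio is 2:2, so n(CO) = 0.506429 × 2/2 = 0.506429 mol.
Mass of CO = 0.506429 mol × 28.01 g/mol = 14.1851 g.
Actual mass collected = 14.1851 g × 0.935 = 13.2630 g.

13.263 g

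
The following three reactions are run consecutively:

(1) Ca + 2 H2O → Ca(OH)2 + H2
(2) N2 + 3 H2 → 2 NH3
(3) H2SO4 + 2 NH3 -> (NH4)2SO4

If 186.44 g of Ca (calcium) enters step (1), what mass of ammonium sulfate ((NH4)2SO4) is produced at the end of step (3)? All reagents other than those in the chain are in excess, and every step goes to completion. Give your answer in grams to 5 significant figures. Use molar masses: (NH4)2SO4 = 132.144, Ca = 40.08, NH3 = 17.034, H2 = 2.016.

204.90 g

n(Ca) = 186.44 / 40.08 = 4.65170 mol.
Reaction (1): Ca→H2 ratio 1:1 ⇒ n(H2) = 4.65170 mol.
Reaction (2): H2→NH3 ratio 3:2 ⇒ n(NH3) = 3.10113 mol.
Reaction (3): NH3→(NH4)2SO4 ratio 2:1 ⇒ n((NH4)2SO4) = 1.55057 mol.
Mass of (NH4)2SO4 = 1.55057 × 132.144 = 204.898 g.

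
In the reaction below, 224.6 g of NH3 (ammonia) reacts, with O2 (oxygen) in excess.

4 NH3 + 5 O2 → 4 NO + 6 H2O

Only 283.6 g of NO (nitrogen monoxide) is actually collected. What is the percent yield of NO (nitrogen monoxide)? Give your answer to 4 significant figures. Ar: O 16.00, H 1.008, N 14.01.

M(NH3) = 14.01 + 3(1.008) = 17.034 g/mol.
M(NO) = 14.01 + 16.00 = 30.01 g/mol.
n(NH3) = 224.60 g / 17.034 g/mol = 13.185 mol.
From the equation the NH3:NO mole ratio is 4:4, so n(NO) = 13.185 × 4/4 = 13.185 mol.
Mass of NO = 13.185 mol × 30.01 g/mol = 395.69 g.
This is the theoretical yield. Percent yield = 283.6 g / 395.69 g × 100% = 71.672%.

71.67 %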